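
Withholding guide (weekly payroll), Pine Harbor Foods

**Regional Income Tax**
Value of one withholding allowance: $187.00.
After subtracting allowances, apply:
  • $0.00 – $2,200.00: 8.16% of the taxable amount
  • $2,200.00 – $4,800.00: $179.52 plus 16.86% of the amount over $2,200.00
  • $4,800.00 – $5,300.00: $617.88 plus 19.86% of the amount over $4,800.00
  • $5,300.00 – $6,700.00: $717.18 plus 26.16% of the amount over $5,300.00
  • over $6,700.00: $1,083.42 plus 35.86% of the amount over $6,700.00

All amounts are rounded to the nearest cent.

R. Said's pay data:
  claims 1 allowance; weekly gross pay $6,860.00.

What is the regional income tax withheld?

Regional Income Tax: taxable = $6,860.00 − 1×$187.00 = $6,673.00
  $717.18 + 26.16% × ($6,673.00 − $5,300.00) = $717.18 + 26.16% × $1,373.00 = $1,076.36

$1,076.36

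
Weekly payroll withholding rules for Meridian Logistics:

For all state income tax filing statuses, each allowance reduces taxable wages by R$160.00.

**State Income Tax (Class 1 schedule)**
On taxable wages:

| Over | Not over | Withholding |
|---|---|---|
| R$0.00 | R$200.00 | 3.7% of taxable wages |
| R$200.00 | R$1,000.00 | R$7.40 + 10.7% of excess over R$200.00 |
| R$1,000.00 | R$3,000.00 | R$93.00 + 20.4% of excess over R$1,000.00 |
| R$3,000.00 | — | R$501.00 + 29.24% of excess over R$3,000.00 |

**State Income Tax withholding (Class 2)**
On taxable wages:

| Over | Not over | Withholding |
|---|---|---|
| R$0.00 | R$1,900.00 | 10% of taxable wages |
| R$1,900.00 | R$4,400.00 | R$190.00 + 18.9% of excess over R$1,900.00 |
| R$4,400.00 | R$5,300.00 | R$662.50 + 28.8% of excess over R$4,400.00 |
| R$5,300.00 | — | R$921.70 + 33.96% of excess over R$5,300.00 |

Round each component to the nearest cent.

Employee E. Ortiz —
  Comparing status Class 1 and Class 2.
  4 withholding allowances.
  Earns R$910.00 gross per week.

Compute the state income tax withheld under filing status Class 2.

R$27.00

State Income Tax (Class 2): taxable = R$910.00 − 4×R$160.00 = R$270.00
  10% × R$270.00 = R$27.00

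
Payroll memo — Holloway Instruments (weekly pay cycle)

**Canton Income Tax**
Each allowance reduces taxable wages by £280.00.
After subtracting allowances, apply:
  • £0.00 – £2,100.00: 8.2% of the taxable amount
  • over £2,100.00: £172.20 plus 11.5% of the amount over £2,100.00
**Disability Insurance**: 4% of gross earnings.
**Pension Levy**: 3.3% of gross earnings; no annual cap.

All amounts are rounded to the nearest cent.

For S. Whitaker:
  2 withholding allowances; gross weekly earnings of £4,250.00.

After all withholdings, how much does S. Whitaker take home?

£3,584.70

Canton Income Tax: taxable = £4,250.00 − 2×£280.00 = £3,690.00
  £172.20 + 11.5% × (£3,690.00 − £2,100.00) = £172.20 + 11.5% × £1,590.00 = £355.05
Disability Insurance: 4% × £4,250.00 = £170.00
Pension Levy: 3.3% × £4,250.00 = £140.25
Total withheld: £355.05 + £170.00 + £140.25 = £665.30
Net pay: £4,250.00 − £665.30 = £3,584.70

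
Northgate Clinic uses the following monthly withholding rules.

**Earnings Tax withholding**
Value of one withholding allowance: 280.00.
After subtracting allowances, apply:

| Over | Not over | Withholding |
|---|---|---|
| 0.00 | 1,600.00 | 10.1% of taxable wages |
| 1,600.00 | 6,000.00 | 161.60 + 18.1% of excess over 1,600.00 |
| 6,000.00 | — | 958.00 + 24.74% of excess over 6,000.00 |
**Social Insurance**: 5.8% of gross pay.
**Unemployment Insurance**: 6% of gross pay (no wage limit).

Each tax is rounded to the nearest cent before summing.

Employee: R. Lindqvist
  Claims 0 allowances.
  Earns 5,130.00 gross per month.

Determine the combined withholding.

1,405.87

Earnings Tax: taxable = 5,130.00
  161.60 + 18.1% × (5,130.00 − 1,600.00) = 161.60 + 18.1% × 3,530.00 = 800.53
Social Insurance: 5.8% × 5,130.00 = 297.54
Unemployment Insurance: 6% × 5,130.00 = 307.80
Total: 800.53 + 297.54 + 307.80 = 1,405.87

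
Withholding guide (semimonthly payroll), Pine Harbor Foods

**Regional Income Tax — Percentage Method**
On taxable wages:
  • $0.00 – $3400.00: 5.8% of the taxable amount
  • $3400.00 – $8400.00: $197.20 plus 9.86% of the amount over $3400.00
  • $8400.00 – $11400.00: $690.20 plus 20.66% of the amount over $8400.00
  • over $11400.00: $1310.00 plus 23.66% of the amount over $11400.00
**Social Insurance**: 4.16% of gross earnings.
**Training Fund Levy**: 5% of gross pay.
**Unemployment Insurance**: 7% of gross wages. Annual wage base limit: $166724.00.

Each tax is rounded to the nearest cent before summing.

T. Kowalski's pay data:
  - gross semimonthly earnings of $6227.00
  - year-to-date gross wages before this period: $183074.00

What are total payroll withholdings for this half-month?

Regional Income Tax: taxable = $6227.00
  $197.20 + 9.86% × ($6227.00 − $3400.00) = $197.20 + 9.86% × $2827.00 = $475.94
Social Insurance: 4.16% × $6227.00 = $259.04
Training Fund Levy: 5% × $6227.00 = $311.35
Unemployment Insurance: YTD $183074.00 ≥ cap $166724.00 → $0.00
Total: $475.94 + $259.04 + $311.35 + $0.00 = $1046.33

$1046.33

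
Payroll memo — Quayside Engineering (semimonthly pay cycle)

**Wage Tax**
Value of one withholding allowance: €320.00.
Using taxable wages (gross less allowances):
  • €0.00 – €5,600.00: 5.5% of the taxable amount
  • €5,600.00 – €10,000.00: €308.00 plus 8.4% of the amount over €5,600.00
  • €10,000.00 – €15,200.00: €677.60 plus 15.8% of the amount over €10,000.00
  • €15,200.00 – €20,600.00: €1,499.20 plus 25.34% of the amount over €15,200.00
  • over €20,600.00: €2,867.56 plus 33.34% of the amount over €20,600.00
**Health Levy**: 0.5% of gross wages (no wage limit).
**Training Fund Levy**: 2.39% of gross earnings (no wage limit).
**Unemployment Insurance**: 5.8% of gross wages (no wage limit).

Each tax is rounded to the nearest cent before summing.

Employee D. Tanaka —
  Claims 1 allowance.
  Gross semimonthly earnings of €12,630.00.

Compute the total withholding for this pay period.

€2,140.13

Wage Tax: taxable = €12,630.00 − 1×€320.00 = €12,310.00
  €677.60 + 15.8% × (€12,310.00 − €10,000.00) = €677.60 + 15.8% × €2,310.00 = €1,042.58
Health Levy: 0.5% × €12,630.00 = €63.15
Training Fund Levy: 2.39% × €12,630.00 = €301.86
Unemployment Insurance: 5.8% × €12,630.00 = €732.54
Total: €1,042.58 + €63.15 + €301.86 + €732.54 = €2,140.13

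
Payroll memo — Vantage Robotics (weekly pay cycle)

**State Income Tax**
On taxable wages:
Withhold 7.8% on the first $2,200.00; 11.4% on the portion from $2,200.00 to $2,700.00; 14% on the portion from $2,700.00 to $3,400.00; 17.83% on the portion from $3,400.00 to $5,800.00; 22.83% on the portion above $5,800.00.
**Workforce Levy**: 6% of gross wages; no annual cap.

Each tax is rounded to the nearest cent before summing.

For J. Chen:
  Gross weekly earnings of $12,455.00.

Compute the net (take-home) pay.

$9,433.84

State Income Tax: taxable = $12,455.00
  $754.52 + 22.83% × ($12,455.00 − $5,800.00) = $754.52 + 22.83% × $6,655.00 = $2,273.86
Workforce Levy: 6% × $12,455.00 = $747.30
Total withheld: $2,273.86 + $747.30 = $3,021.16
Net pay: $12,455.00 − $3,021.16 = $9,433.84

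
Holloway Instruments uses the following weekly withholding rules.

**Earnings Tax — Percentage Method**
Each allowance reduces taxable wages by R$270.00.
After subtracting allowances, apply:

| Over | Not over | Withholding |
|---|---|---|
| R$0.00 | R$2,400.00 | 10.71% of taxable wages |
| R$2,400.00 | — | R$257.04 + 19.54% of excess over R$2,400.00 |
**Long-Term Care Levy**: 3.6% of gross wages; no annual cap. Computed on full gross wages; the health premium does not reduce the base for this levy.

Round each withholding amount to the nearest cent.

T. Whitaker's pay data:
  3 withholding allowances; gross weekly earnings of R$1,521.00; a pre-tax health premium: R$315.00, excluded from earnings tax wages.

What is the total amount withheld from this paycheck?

Earnings Tax: taxable = R$1,521.00 − R$315.00 − 3×R$270.00 = R$396.00
  10.71% × R$396.00 = R$42.41
Long-Term Care Levy: 3.6% × R$1,521.00 = R$54.76
Total: R$42.41 + R$54.76 = R$97.17

R$97.17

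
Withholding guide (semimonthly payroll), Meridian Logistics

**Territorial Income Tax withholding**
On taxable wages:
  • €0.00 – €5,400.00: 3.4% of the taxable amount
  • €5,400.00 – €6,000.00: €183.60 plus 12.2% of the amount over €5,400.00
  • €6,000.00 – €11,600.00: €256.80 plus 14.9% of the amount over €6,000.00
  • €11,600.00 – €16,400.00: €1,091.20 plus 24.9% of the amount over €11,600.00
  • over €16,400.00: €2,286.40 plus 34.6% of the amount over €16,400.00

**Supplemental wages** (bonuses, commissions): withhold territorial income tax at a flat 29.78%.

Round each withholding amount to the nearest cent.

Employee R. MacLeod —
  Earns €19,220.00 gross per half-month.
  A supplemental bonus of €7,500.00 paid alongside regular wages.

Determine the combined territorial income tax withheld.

Territorial Income Tax: taxable = €19,220.00
  €2,286.40 + 34.6% × (€19,220.00 − €16,400.00) = €2,286.40 + 34.6% × €2,820.00 = €3,262.12
Supplemental (29.78% flat on bonus): 29.78% × €7,500.00 = €2,233.50
Total territorial income tax: €3,262.12 + €2,233.50 = €5,495.62

€5,495.62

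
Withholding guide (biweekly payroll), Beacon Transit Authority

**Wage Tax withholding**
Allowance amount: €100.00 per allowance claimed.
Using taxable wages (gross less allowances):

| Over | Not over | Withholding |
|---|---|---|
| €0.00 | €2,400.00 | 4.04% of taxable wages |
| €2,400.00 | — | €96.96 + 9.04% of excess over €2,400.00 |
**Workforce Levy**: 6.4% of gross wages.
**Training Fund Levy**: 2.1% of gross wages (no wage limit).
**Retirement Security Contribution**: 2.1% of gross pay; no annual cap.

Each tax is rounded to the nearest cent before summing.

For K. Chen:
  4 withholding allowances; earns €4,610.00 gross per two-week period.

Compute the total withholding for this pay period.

€749.24

Wage Tax: taxable = €4,610.00 − 4×€100.00 = €4,210.00
  €96.96 + 9.04% × (€4,210.00 − €2,400.00) = €96.96 + 9.04% × €1,810.00 = €260.58
Workforce Levy: 6.4% × €4,610.00 = €295.04
Training Fund Levy: 2.1% × €4,610.00 = €96.81
Retirement Security Contribution: 2.1% × €4,610.00 = €96.81
Total: €260.58 + €295.04 + €96.81 + €96.81 = €749.24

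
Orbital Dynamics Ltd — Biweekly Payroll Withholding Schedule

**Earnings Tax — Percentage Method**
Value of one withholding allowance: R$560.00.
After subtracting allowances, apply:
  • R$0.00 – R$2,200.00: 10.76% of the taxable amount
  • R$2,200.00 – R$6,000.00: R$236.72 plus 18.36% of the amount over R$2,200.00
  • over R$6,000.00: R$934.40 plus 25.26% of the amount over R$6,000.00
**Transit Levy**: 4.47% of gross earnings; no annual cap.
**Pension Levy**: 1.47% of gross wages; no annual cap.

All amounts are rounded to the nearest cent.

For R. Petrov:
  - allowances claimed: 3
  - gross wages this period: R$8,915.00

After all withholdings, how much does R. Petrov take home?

R$7,139.09

Earnings Tax: taxable = R$8,915.00 − 3×R$560.00 = R$7,235.00
  R$934.40 + 25.26% × (R$7,235.00 − R$6,000.00) = R$934.40 + 25.26% × R$1,235.00 = R$1,246.36
Transit Levy: 4.47% × R$8,915.00 = R$398.50
Pension Levy: 1.47% × R$8,915.00 = R$131.05
Total withheld: R$1,246.36 + R$398.50 + R$131.05 = R$1,775.91
Net pay: R$8,915.00 − R$1,775.91 = R$7,139.09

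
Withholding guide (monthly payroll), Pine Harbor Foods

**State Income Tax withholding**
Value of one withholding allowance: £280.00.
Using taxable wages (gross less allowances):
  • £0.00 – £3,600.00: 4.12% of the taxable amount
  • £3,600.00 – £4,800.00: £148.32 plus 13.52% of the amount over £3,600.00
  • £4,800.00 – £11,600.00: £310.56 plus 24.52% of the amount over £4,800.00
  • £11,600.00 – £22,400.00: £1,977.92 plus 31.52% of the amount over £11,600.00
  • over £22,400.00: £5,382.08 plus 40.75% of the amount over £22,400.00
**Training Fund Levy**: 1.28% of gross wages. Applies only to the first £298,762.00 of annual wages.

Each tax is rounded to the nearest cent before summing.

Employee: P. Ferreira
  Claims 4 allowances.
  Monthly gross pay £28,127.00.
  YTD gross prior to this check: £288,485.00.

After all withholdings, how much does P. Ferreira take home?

£20,736.02

State Income Tax: taxable = £28,127.00 − 4×£280.00 = £27,007.00
  £5,382.08 + 40.75% × (£27,007.00 − £22,400.00) = £5,382.08 + 40.75% × £4,607.00 = £7,259.43
Training Fund Levy: cap £298,762.00 − YTD £288,485.00 = £10,277.00 subject; 1.28% × £10,277.00 = £131.55
Total withheld: £7,259.43 + £131.55 = £7,390.98
Net pay: £28,127.00 − £7,390.98 = £20,736.02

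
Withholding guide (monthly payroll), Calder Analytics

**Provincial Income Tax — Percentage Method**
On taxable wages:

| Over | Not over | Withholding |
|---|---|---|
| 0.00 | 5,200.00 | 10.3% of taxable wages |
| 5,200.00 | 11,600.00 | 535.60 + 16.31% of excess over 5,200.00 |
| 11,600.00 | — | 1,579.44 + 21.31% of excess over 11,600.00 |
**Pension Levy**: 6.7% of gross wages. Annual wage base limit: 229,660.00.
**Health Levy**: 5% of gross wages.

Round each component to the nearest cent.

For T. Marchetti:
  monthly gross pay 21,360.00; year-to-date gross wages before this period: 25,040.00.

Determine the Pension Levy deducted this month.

Pension Levy: 6.7% × 21,360.00 = 1,431.12

1,431.12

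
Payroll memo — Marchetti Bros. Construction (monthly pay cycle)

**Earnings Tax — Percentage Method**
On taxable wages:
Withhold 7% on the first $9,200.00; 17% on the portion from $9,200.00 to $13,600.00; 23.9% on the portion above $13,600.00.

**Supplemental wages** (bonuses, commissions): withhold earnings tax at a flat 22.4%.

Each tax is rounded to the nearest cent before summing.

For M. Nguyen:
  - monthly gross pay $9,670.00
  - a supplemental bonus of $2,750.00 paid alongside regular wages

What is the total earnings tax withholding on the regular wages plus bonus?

$1,339.90

Earnings Tax: taxable = $9,670.00
  $644.00 + 17% × ($9,670.00 − $9,200.00) = $644.00 + 17% × $470.00 = $723.90
Supplemental (22.4% flat on bonus): 22.4% × $2,750.00 = $616.00
Total earnings tax: $723.90 + $616.00 = $1,339.90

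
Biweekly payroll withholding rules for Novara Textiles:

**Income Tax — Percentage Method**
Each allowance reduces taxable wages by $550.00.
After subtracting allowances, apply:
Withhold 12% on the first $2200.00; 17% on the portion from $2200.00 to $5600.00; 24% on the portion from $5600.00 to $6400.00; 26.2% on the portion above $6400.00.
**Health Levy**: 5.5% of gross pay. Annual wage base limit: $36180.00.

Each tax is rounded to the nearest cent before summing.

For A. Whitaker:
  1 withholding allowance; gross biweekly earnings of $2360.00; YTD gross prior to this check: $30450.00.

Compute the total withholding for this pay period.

Income Tax: taxable = $2360.00 − 1×$550.00 = $1810.00
  12% × $1810.00 = $217.20
Health Levy: 5.5% × $2360.00 = $129.80
Total: $217.20 + $129.80 = $347.00

$347.00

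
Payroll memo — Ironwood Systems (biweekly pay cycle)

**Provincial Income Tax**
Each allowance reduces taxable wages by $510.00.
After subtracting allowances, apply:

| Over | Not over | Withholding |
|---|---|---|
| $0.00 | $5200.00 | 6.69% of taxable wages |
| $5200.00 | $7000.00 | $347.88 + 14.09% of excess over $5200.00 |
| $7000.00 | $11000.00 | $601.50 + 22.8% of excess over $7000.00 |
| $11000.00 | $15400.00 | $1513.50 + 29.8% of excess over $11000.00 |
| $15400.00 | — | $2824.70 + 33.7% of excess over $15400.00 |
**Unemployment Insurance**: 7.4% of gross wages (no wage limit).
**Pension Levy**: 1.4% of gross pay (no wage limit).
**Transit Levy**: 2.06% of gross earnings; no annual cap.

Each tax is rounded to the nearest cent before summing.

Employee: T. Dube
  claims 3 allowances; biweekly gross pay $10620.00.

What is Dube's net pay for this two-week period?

Provincial Income Tax: taxable = $10620.00 − 3×$510.00 = $9090.00
  $601.50 + 22.8% × ($9090.00 − $7000.00) = $601.50 + 22.8% × $2090.00 = $1078.02
Unemployment Insurance: 7.4% × $10620.00 = $785.88
Pension Levy: 1.4% × $10620.00 = $148.68
Transit Levy: 2.06% × $10620.00 = $218.77
Total withheld: $1078.02 + $785.88 + $148.68 + $218.77 = $2231.35
Net pay: $10620.00 − $2231.35 = $8388.65

$8388.65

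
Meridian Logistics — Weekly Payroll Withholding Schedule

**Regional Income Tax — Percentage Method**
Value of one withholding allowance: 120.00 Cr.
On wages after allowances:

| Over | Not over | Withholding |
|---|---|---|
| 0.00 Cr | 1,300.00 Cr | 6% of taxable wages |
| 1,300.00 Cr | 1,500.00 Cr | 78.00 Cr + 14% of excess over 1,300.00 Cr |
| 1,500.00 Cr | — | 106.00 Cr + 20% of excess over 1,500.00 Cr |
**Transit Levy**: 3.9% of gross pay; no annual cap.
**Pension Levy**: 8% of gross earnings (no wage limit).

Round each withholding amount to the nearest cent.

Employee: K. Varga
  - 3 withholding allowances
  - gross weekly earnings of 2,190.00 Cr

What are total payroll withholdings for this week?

432.61 Cr

Regional Income Tax: taxable = 2,190.00 Cr − 3×120.00 Cr = 1,830.00 Cr
  106.00 Cr + 20% × (1,830.00 Cr − 1,500.00 Cr) = 106.00 Cr + 20% × 330.00 Cr = 172.00 Cr
Transit Levy: 3.9% × 2,190.00 Cr = 85.41 Cr
Pension Levy: 8% × 2,190.00 Cr = 175.20 Cr
Total: 172.00 Cr + 85.41 Cr + 175.20 Cr = 432.61 Cr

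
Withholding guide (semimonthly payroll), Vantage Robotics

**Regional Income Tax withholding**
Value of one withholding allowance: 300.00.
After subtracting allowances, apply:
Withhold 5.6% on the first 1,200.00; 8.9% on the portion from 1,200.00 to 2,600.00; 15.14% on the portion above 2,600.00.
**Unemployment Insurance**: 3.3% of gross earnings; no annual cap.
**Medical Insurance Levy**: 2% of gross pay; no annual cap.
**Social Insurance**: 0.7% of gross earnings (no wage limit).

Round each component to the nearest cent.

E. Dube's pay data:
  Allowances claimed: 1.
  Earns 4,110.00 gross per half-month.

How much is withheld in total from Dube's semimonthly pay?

Regional Income Tax: taxable = 4,110.00 − 1×300.00 = 3,810.00
  191.80 + 15.14% × (3,810.00 − 2,600.00) = 191.80 + 15.14% × 1,210.00 = 374.99
Unemployment Insurance: 3.3% × 4,110.00 = 135.63
Medical Insurance Levy: 2% × 4,110.00 = 82.20
Social Insurance: 0.7% × 4,110.00 = 28.77
Total: 374.99 + 135.63 + 82.20 + 28.77 = 621.59

621.59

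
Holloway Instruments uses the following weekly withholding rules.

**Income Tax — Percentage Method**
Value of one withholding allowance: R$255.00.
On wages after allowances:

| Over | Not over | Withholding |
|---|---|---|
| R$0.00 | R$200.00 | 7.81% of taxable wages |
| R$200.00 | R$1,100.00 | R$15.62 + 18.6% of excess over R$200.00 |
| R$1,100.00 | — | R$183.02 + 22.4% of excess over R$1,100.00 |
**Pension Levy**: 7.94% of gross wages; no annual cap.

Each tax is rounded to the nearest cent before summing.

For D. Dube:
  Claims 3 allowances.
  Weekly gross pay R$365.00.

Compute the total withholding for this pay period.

R$28.98

Income Tax: taxable = R$365.00 − 3×R$255.00 = R$-400.00
  Taxable ≤ 0 → R$0.00
Pension Levy: 7.94% × R$365.00 = R$28.98
Total: R$0.00 + R$28.98 = R$28.98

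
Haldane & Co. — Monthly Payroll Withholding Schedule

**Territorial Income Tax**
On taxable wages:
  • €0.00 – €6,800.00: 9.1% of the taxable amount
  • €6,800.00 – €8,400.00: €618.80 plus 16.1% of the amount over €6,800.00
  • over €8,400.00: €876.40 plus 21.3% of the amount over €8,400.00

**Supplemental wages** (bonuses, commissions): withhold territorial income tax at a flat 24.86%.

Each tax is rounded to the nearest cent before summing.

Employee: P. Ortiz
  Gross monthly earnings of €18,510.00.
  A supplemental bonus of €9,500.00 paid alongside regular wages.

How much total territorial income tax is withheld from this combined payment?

Territorial Income Tax: taxable = €18,510.00
  €876.40 + 21.3% × (€18,510.00 − €8,400.00) = €876.40 + 21.3% × €10,110.00 = €3,029.83
Supplemental (24.86% flat on bonus): 24.86% × €9,500.00 = €2,361.70
Total territorial income tax: €3,029.83 + €2,361.70 = €5,391.53

€5,391.53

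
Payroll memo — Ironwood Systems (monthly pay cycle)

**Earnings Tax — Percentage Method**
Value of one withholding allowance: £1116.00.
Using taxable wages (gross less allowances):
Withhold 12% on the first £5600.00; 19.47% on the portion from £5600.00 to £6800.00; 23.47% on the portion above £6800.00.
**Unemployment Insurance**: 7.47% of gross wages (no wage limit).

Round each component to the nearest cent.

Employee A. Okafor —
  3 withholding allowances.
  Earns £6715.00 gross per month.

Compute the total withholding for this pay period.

£905.65

Earnings Tax: taxable = £6715.00 − 3×£1116.00 = £3367.00
  12% × £3367.00 = £404.04
Unemployment Insurance: 7.47% × £6715.00 = £501.61
Total: £404.04 + £501.61 = £905.65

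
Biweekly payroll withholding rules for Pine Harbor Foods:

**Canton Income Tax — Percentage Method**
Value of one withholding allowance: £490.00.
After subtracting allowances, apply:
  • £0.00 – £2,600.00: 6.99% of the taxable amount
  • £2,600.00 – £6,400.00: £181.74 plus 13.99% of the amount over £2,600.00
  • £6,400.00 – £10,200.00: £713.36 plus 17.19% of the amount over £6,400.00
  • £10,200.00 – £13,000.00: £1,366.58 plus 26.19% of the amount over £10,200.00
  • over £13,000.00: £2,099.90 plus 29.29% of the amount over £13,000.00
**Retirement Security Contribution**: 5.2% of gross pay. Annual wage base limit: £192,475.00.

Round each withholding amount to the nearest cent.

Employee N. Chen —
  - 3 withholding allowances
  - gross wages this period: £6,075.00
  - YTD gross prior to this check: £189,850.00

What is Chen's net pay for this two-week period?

£5,476.26

Canton Income Tax: taxable = £6,075.00 − 3×£490.00 = £4,605.00
  £181.74 + 13.99% × (£4,605.00 − £2,600.00) = £181.74 + 13.99% × £2,005.00 = £462.24
Retirement Security Contribution: cap £192,475.00 − YTD £189,850.00 = £2,625.00 subject; 5.2% × £2,625.00 = £136.50
Total withheld: £462.24 + £136.50 = £598.74
Net pay: £6,075.00 − £598.74 = £5,476.26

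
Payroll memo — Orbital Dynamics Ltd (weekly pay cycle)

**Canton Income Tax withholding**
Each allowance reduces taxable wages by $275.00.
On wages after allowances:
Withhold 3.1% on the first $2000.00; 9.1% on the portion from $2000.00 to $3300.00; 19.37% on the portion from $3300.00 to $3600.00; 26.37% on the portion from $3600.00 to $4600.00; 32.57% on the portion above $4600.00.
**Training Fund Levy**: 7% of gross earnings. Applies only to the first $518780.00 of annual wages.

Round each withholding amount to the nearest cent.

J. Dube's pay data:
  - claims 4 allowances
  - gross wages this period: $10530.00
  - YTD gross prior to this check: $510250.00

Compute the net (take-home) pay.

$7857.66

Canton Income Tax: taxable = $10530.00 − 4×$275.00 = $9430.00
  $502.11 + 32.57% × ($9430.00 − $4600.00) = $502.11 + 32.57% × $4830.00 = $2075.24
Training Fund Levy: cap $518780.00 − YTD $510250.00 = $8530.00 subject; 7% × $8530.00 = $597.10
Total withheld: $2075.24 + $597.10 = $2672.34
Net pay: $10530.00 − $2672.34 = $7857.66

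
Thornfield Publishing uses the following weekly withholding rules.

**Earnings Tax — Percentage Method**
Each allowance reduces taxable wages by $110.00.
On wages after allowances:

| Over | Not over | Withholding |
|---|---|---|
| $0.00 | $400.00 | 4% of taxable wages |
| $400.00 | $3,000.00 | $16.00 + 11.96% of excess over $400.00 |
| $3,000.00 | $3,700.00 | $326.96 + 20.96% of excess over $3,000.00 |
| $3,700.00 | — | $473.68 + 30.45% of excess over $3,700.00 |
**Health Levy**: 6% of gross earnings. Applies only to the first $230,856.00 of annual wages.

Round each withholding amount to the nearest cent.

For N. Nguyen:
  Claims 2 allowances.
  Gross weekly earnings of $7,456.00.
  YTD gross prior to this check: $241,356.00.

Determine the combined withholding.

$1,550.39

Earnings Tax: taxable = $7,456.00 − 2×$110.00 = $7,236.00
  $473.68 + 30.45% × ($7,236.00 − $3,700.00) = $473.68 + 30.45% × $3,536.00 = $1,550.39
Health Levy: YTD $241,356.00 ≥ cap $230,856.00 → $0.00
Total: $1,550.39 + $0.00 = $1,550.39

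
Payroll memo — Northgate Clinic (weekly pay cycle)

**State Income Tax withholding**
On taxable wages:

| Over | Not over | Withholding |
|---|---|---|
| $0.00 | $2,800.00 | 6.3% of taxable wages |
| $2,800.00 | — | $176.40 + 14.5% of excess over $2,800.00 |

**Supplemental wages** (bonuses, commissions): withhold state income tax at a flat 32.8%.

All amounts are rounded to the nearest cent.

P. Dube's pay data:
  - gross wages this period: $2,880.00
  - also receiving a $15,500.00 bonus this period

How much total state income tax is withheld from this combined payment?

$5,272.00

State Income Tax: taxable = $2,880.00
  $176.40 + 14.5% × ($2,880.00 − $2,800.00) = $176.40 + 14.5% × $80.00 = $188.00
Supplemental (32.8% flat on bonus): 32.8% × $15,500.00 = $5,084.00
Total state income tax: $188.00 + $5,084.00 = $5,272.00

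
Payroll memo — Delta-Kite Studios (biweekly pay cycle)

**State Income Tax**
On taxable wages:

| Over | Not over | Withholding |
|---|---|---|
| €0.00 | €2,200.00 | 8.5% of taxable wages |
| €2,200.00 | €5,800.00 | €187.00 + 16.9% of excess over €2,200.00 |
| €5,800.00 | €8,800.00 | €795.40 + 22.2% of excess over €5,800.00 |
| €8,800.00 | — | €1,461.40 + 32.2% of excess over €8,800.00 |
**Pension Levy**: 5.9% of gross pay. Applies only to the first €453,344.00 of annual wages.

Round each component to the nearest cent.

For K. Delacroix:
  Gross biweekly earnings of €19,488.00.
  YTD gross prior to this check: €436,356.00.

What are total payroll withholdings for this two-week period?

€5,905.23

State Income Tax: taxable = €19,488.00
  €1,461.40 + 32.2% × (€19,488.00 − €8,800.00) = €1,461.40 + 32.2% × €10,688.00 = €4,902.94
Pension Levy: cap €453,344.00 − YTD €436,356.00 = €16,988.00 subject; 5.9% × €16,988.00 = €1,002.29
Total: €4,902.94 + €1,002.29 = €5,905.23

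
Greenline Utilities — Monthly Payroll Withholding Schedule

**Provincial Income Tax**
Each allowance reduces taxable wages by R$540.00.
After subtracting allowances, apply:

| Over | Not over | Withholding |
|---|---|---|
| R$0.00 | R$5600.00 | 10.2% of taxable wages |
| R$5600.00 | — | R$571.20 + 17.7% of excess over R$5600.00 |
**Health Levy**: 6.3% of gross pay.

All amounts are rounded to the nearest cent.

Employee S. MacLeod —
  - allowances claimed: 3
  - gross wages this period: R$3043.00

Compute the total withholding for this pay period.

Provincial Income Tax: taxable = R$3043.00 − 3×R$540.00 = R$1423.00
  10.2% × R$1423.00 = R$145.15
Health Levy: 6.3% × R$3043.00 = R$191.71
Total: R$145.15 + R$191.71 = R$336.86

R$336.86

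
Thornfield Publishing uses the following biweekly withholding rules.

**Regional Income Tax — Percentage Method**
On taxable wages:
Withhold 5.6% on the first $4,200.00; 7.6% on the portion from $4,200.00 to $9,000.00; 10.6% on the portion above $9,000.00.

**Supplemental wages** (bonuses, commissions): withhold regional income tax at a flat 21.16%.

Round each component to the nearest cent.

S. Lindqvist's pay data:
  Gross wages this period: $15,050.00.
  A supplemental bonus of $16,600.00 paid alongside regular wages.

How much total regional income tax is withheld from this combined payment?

Regional Income Tax: taxable = $15,050.00
  $600.00 + 10.6% × ($15,050.00 − $9,000.00) = $600.00 + 10.6% × $6,050.00 = $1,241.30
Supplemental (21.16% flat on bonus): 21.16% × $16,600.00 = $3,512.56
Total regional income tax: $1,241.30 + $3,512.56 = $4,753.86

$4,753.86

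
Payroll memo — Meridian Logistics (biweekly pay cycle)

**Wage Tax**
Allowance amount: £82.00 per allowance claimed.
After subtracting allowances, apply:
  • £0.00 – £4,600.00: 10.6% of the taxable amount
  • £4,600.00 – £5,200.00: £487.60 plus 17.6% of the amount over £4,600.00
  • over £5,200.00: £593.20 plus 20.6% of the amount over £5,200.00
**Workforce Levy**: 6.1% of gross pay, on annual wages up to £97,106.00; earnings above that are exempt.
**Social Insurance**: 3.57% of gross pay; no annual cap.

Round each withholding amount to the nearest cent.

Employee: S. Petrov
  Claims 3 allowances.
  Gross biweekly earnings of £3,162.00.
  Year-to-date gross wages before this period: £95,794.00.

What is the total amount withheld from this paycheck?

Wage Tax: taxable = £3,162.00 − 3×£82.00 = £2,916.00
  10.6% × £2,916.00 = £309.10
Workforce Levy: cap £97,106.00 − YTD £95,794.00 = £1,312.00 subject; 6.1% × £1,312.00 = £80.03
Social Insurance: 3.57% × £3,162.00 = £112.88
Total: £309.10 + £80.03 + £112.88 = £502.01

£502.01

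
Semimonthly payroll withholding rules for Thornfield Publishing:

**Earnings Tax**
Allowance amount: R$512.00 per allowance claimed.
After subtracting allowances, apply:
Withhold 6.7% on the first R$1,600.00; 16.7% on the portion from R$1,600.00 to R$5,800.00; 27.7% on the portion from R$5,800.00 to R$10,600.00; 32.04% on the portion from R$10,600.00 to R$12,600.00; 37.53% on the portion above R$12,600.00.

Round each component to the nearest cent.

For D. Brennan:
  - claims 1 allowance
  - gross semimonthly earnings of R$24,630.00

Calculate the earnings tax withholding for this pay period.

R$7,101.71

Earnings Tax: taxable = R$24,630.00 − 1×R$512.00 = R$24,118.00
  R$2,779.00 + 37.53% × (R$24,118.00 − R$12,600.00) = R$2,779.00 + 37.53% × R$11,518.00 = R$7,101.71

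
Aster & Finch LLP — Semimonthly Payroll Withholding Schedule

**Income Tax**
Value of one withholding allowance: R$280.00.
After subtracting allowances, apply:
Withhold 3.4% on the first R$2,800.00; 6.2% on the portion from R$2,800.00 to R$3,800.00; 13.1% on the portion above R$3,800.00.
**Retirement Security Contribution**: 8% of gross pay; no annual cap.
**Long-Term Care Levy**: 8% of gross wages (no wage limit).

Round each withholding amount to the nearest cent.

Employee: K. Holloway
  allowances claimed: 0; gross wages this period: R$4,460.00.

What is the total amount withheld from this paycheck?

Income Tax: taxable = R$4,460.00
  R$157.20 + 13.1% × (R$4,460.00 − R$3,800.00) = R$157.20 + 13.1% × R$660.00 = R$243.66
Retirement Security Contribution: 8% × R$4,460.00 = R$356.80
Long-Term Care Levy: 8% × R$4,460.00 = R$356.80
Total: R$243.66 + R$356.80 + R$356.80 = R$957.26

R$957.26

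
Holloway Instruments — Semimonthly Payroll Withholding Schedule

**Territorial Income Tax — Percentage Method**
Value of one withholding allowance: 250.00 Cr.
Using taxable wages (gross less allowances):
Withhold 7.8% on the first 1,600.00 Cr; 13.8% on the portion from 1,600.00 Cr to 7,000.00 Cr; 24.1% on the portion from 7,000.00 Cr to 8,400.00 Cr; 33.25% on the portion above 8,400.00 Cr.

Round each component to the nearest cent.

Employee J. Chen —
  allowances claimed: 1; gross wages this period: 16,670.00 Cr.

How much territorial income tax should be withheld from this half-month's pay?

Territorial Income Tax: taxable = 16,670.00 Cr − 1×250.00 Cr = 16,420.00 Cr
  1,207.40 Cr + 33.25% × (16,420.00 Cr − 8,400.00 Cr) = 1,207.40 Cr + 33.25% × 8,020.00 Cr = 3,874.05 Cr

3,874.05 Cr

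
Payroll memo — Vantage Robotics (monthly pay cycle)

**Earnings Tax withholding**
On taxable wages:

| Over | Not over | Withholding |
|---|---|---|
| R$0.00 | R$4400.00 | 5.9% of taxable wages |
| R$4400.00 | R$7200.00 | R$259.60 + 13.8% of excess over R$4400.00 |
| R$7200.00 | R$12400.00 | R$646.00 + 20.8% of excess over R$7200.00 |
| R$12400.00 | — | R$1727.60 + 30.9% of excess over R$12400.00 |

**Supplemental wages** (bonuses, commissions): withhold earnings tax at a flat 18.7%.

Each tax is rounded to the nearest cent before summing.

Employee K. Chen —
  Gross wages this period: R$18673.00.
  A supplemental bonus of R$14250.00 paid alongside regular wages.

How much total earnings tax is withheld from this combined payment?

Earnings Tax: taxable = R$18673.00
  R$1727.60 + 30.9% × (R$18673.00 − R$12400.00) = R$1727.60 + 30.9% × R$6273.00 = R$3665.96
Supplemental (18.7% flat on bonus): 18.7% × R$14250.00 = R$2664.75
Total earnings tax: R$3665.96 + R$2664.75 = R$6330.71

R$6330.71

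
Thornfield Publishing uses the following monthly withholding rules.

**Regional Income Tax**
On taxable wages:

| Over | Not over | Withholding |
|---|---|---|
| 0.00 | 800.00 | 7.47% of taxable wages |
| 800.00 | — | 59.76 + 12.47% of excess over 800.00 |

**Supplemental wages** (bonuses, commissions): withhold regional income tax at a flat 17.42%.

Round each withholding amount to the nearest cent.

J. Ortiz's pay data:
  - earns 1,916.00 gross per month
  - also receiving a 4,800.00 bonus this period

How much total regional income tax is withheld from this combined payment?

1,035.09

Regional Income Tax: taxable = 1,916.00
  59.76 + 12.47% × (1,916.00 − 800.00) = 59.76 + 12.47% × 1,116.00 = 198.93
Supplemental (17.42% flat on bonus): 17.42% × 4,800.00 = 836.16
Total regional income tax: 198.93 + 836.16 = 1,035.09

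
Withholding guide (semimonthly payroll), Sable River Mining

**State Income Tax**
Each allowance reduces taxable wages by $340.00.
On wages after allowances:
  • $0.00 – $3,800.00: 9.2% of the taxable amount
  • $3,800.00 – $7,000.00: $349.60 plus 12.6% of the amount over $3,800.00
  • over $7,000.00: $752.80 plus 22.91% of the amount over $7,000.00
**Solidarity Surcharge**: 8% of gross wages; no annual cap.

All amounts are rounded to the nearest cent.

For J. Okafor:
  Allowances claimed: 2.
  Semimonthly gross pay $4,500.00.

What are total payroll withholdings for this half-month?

State Income Tax: taxable = $4,500.00 − 2×$340.00 = $3,820.00
  $349.60 + 12.6% × ($3,820.00 − $3,800.00) = $349.60 + 12.6% × $20.00 = $352.12
Solidarity Surcharge: 8% × $4,500.00 = $360.00
Total: $352.12 + $360.00 = $712.12

$712.12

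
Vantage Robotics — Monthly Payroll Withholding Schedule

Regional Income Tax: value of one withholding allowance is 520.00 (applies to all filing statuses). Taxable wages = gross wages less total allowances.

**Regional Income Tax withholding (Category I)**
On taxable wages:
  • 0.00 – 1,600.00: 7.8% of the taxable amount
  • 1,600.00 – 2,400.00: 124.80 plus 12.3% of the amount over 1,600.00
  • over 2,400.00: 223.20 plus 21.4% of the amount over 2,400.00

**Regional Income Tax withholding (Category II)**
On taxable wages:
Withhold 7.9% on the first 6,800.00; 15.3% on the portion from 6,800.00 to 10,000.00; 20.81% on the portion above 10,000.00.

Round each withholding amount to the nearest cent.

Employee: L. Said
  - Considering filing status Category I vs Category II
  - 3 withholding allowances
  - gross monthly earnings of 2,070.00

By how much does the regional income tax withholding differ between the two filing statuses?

0.51

Regional Income Tax (Category I): taxable = 2,070.00 − 3×520.00 = 510.00
  7.8% × 510.00 = 39.78
Regional Income Tax (Category II): taxable = 2,070.00 − 3×520.00 = 510.00
  7.9% × 510.00 = 40.29
Difference: |39.78 − 40.29| = 0.51 (higher under Category II)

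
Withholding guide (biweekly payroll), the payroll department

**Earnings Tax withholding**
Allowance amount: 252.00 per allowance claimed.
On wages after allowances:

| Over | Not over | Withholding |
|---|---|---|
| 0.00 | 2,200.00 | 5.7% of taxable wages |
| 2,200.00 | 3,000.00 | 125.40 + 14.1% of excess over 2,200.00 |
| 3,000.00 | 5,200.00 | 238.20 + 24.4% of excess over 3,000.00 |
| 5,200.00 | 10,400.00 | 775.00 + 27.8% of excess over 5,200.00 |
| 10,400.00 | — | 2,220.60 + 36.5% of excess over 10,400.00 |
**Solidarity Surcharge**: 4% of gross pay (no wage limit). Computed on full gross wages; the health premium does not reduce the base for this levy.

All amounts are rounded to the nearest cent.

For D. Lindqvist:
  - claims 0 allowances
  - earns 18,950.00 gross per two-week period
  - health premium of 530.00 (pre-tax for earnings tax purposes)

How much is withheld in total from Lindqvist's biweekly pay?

Earnings Tax: taxable = 18,950.00 − 530.00 = 18,420.00
  2,220.60 + 36.5% × (18,420.00 − 10,400.00) = 2,220.60 + 36.5% × 8,020.00 = 5,147.90
Solidarity Surcharge: 4% × 18,950.00 = 758.00
Total: 5,147.90 + 758.00 = 5,905.90

5,905.90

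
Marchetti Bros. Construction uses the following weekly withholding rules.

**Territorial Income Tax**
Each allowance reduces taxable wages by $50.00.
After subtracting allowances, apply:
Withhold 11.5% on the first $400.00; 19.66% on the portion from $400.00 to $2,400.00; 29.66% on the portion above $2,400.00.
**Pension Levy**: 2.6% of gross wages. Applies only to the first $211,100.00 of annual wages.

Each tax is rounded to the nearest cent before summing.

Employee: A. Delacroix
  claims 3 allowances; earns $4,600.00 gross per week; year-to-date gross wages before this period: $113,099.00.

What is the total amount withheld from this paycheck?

Territorial Income Tax: taxable = $4,600.00 − 3×$50.00 = $4,450.00
  $439.20 + 29.66% × ($4,450.00 − $2,400.00) = $439.20 + 29.66% × $2,050.00 = $1,047.23
Pension Levy: 2.6% × $4,600.00 = $119.60
Total: $1,047.23 + $119.60 = $1,166.83

$1,166.83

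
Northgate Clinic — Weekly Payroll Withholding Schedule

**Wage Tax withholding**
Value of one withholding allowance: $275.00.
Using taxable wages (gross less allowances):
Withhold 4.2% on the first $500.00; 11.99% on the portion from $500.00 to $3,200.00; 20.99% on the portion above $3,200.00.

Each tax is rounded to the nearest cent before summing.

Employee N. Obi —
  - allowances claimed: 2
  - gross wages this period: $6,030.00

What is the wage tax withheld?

$823.30

Wage Tax: taxable = $6,030.00 − 2×$275.00 = $5,480.00
  $344.73 + 20.99% × ($5,480.00 − $3,200.00) = $344.73 + 20.99% × $2,280.00 = $823.30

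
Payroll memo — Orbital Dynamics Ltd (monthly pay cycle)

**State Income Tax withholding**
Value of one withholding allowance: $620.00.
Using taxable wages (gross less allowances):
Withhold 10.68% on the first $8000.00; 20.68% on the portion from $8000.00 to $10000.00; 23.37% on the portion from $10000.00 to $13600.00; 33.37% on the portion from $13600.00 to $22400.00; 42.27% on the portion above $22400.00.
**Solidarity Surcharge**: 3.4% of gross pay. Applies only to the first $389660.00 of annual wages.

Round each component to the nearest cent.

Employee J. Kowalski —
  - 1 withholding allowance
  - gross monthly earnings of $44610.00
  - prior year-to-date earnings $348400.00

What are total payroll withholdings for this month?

$15574.81

State Income Tax: taxable = $44610.00 − 1×$620.00 = $43990.00
  $5045.88 + 42.27% × ($43990.00 − $22400.00) = $5045.88 + 42.27% × $21590.00 = $14171.97
Solidarity Surcharge: cap $389660.00 − YTD $348400.00 = $41260.00 subject; 3.4% × $41260.00 = $1402.84
Total: $14171.97 + $1402.84 = $15574.81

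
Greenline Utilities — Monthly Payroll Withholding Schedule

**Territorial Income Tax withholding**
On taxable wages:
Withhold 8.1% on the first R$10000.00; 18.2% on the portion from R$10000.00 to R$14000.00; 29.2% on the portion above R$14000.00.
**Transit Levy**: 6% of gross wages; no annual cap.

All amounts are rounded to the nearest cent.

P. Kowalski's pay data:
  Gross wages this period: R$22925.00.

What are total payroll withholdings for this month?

R$5519.60

Territorial Income Tax: taxable = R$22925.00
  R$1538.00 + 29.2% × (R$22925.00 − R$14000.00) = R$1538.00 + 29.2% × R$8925.00 = R$4144.10
Transit Levy: 6% × R$22925.00 = R$1375.50
Total: R$4144.10 + R$1375.50 = R$5519.60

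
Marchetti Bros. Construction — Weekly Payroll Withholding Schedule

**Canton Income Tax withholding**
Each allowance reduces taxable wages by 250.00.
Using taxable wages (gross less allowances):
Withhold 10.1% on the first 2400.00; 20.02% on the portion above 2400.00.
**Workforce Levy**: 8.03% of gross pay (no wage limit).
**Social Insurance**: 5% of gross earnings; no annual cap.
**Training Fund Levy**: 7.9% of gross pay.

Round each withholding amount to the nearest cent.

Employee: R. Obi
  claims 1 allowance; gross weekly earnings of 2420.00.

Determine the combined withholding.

Canton Income Tax: taxable = 2420.00 − 1×250.00 = 2170.00
  10.1% × 2170.00 = 219.17
Workforce Levy: 8.03% × 2420.00 = 194.33
Social Insurance: 5% × 2420.00 = 121.00
Training Fund Levy: 7.9% × 2420.00 = 191.18
Total: 219.17 + 194.33 + 121.00 + 191.18 = 725.68

725.68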